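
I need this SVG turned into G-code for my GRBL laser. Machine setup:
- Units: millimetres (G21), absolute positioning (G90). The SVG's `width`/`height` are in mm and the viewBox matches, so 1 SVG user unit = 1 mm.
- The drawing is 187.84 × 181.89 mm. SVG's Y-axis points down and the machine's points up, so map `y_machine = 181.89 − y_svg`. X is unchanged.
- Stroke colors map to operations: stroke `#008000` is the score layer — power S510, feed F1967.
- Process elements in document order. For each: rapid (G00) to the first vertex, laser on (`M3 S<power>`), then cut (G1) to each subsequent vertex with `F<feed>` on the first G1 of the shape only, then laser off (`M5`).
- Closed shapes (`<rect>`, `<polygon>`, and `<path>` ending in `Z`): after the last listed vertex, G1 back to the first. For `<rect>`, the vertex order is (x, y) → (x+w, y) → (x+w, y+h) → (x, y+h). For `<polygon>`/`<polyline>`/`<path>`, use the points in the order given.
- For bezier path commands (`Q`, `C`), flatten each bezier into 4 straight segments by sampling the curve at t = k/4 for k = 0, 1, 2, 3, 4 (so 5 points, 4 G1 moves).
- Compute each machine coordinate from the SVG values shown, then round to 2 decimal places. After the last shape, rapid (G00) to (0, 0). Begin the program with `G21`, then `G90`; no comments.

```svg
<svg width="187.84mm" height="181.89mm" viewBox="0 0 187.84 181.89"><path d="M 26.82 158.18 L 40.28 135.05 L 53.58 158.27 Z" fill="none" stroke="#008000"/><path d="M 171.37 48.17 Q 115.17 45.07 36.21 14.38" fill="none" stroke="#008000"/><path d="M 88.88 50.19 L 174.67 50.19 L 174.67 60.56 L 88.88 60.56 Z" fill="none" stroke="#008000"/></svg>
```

Since the viewBox matches the mm dimensions, user units are millimetres directly. The only transform is the Y-flip y_m = 181.89 − y_svg.

Shape 1 is a regular polygon drawn with `<path>`. Its stroke #008000 means score at S510, F1967. After flipping Y the toolpath is (26.82,23.71) → (40.28,46.84) → (53.58,23.62) → (26.82,23.71), returning to the start.

Shape 2 is a quadratic bezier drawn with `<path>`. Its stroke #008000 means score at S510, F1967. After flipping Y the toolpath is (171.37,133.72) → (141.85,136.99) → (109.48,143.72) → (74.27,153.89) → (36.21,167.51).

Shape 3 is a rectangle drawn with `<path>`. Its stroke #008000 means score at S510, F1967. After flipping Y the toolpath is (88.88,131.70) → (174.67,131.70) → (174.67,121.33) → (88.88,121.33) → (88.88,131.70), returning to the start.

G21
G90
G00 X26.82 Y23.71
M3 S510
G1 X40.28 Y46.84 F1967
G1 X53.58 Y23.62
G1 X26.82 Y23.71
M5
G00 X171.37 Y133.72
M3 S510
G1 X141.85 Y136.99 F1967
G1 X109.48 Y143.72
G1 X74.27 Y153.89
G1 X36.21 Y167.51
M5
G00 X88.88 Y131.70
M3 S510
G1 X174.67 Y131.70 F1967
G1 X174.67 Y121.33
G1 X88.88 Y121.33
G1 X88.88 Y131.70
M5
G00 X0.00 Y0.00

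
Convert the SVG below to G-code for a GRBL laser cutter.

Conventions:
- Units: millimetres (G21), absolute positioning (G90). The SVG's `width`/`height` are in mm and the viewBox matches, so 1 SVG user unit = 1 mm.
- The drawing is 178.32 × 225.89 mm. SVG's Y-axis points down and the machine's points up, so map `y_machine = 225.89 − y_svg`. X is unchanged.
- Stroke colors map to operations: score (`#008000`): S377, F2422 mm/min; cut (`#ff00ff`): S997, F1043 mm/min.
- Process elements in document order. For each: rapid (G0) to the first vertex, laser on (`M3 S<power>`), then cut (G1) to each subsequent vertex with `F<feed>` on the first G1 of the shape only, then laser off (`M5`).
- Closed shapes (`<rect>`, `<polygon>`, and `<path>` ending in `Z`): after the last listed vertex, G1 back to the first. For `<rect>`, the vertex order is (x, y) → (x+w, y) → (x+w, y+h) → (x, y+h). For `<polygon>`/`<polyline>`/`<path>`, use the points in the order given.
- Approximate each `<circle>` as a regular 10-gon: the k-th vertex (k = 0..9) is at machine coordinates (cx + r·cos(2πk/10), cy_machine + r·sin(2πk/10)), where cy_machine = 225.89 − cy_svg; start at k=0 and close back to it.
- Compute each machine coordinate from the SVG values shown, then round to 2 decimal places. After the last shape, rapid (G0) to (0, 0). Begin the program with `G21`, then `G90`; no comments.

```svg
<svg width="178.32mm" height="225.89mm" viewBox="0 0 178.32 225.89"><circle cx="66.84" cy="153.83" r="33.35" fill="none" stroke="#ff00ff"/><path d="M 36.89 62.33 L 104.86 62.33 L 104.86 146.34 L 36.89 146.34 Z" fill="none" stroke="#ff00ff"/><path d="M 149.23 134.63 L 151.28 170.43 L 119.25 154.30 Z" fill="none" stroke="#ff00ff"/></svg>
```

viewBox `0 0 178.32 225.89` with mm width/height → 1 unit = 1 mm. Flip: y_m = 225.89 − y_svg.

**Shape 1** — `<circle>` circle, stroke `#ff00ff` → cut (S997, F1043). Machine vertices: (100.19,72.06) → (93.82,91.66) → (77.15,103.78) → (56.53,103.78) → (39.86,91.66) → (33.49,72.06) → (39.86,52.46) → (56.53,40.34) → (77.15,40.34) → (93.82,52.46) → (100.19,72.06). Closed: final G1 returns to the first vertex.

**Shape 2** — `<path>` rectangle, stroke `#ff00ff` → cut (S997, F1043). Machine vertices: (36.89,163.56) → (104.86,163.56) → (104.86,79.55) → (36.89,79.55) → (36.89,163.56). Closed: final G1 returns to the first vertex.

**Shape 3** — `<path>` regular polygon, stroke `#ff00ff` → cut (S997, F1043). Machine vertices: (149.23,91.26) → (151.28,55.46) → (119.25,71.59) → (149.23,91.26). Closed: final G1 returns to the first vertex.

G21
G90
G0 X100.19 Y72.06
M3 S997
G1 X93.82 Y91.66 F1043
G1 X77.15 Y103.78
G1 X56.53 Y103.78
G1 X39.86 Y91.66
G1 X33.49 Y72.06
G1 X39.86 Y52.46
G1 X56.53 Y40.34
G1 X77.15 Y40.34
G1 X93.82 Y52.46
G1 X100.19 Y72.06
M5
G0 X36.89 Y163.56
M3 S997
G1 X104.86 Y163.56 F1043
G1 X104.86 Y79.55
G1 X36.89 Y79.55
G1 X36.89 Y163.56
M5
G0 X149.23 Y91.26
M3 S997
G1 X151.28 Y55.46 F1043
G1 X119.25 Y71.59
G1 X149.23 Y91.26
M5
G0 X0.00 Y0.00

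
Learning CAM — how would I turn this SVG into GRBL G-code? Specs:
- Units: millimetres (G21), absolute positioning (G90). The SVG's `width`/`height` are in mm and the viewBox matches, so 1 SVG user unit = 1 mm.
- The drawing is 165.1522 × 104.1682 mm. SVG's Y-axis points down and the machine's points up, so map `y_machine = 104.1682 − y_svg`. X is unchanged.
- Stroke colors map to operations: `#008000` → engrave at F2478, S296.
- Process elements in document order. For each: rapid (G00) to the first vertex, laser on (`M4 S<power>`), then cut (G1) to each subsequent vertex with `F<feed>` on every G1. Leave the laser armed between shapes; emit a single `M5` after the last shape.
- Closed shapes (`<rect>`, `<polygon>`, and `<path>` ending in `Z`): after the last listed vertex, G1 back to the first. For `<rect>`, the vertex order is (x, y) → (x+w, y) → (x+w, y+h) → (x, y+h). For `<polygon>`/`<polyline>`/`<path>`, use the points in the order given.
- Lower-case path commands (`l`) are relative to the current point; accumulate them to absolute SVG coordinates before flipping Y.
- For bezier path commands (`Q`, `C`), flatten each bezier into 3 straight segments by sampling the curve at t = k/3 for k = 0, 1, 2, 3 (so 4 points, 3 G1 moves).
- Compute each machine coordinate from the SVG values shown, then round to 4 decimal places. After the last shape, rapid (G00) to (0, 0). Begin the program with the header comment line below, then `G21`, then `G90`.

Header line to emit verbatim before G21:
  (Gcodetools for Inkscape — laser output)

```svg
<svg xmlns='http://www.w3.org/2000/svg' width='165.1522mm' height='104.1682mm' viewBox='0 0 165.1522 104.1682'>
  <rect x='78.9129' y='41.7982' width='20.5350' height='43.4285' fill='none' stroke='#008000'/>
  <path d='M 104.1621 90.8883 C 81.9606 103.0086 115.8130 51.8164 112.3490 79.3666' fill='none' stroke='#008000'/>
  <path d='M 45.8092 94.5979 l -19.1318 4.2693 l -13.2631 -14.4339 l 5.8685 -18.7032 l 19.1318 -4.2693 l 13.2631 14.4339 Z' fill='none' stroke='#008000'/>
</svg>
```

(Gcodetools for Inkscape — laser output)
G21
G90
G00 X78.9129 Y62.3700
M4 S296
G1 X99.4479 Y62.3700 F2478
G1 X99.4479 Y18.9415 F2478
G1 X78.9129 Y18.9415 F2478
G1 X78.9129 Y62.3700 F2478
G00 X104.1621 Y13.2799
M4 S296
G1 X97.1871 Y17.0025 F2478
G1 X106.8324 Y31.3656 F2478
G1 X112.3490 Y24.8016 F2478
G00 X45.8092 Y9.5703
M4 S296
G1 X26.6774 Y5.3010 F2478
G1 X13.4143 Y19.7349 F2478
G1 X19.2828 Y38.4381 F2478
G1 X38.4146 Y42.7074 F2478
G1 X51.6777 Y28.2735 F2478
G1 X45.8092 Y9.5703 F2478
M5
G00 X0.0000 Y0.0000

viewBox `0 0 165.1522 104.1682` with mm width/height → 1 unit = 1 mm. Flip: y_m = 104.1682 − y_svg.

**Shape 1** — `<rect>` rectangle, stroke `#008000` → engrave (S296, F2478). Machine vertices: (78.9129,62.3700) → (99.4479,62.3700) → (99.4479,18.9415) → (78.9129,18.9415) → (78.9129,62.3700). Closed: final G1 returns to the first vertex.

**Shape 2** — `<path>` cubic bezier, stroke `#008000` → engrave (S296, F2478). Control points (SVG): P0=(104.1621,90.8883), P1=(81.9606,103.0086), P2=(115.8130,51.8164), P3=(112.3490,79.3666); sampled at t=k/3. Machine vertices: (104.1621,13.2799) → (97.1871,17.0025) → (106.8324,31.3656) → (112.3490,24.8016). Open path.

**Shape 3** — `<path>` regular polygon, stroke `#008000` → engrave (S296, F2478). Machine vertices: (45.8092,9.5703) → (26.6774,5.3010) → (13.4143,19.7349) → (19.2828,38.4381) → (38.4146,42.7074) → (51.6777,28.2735) → (45.8092,9.5703). Closed: final G1 returns to the first vertex.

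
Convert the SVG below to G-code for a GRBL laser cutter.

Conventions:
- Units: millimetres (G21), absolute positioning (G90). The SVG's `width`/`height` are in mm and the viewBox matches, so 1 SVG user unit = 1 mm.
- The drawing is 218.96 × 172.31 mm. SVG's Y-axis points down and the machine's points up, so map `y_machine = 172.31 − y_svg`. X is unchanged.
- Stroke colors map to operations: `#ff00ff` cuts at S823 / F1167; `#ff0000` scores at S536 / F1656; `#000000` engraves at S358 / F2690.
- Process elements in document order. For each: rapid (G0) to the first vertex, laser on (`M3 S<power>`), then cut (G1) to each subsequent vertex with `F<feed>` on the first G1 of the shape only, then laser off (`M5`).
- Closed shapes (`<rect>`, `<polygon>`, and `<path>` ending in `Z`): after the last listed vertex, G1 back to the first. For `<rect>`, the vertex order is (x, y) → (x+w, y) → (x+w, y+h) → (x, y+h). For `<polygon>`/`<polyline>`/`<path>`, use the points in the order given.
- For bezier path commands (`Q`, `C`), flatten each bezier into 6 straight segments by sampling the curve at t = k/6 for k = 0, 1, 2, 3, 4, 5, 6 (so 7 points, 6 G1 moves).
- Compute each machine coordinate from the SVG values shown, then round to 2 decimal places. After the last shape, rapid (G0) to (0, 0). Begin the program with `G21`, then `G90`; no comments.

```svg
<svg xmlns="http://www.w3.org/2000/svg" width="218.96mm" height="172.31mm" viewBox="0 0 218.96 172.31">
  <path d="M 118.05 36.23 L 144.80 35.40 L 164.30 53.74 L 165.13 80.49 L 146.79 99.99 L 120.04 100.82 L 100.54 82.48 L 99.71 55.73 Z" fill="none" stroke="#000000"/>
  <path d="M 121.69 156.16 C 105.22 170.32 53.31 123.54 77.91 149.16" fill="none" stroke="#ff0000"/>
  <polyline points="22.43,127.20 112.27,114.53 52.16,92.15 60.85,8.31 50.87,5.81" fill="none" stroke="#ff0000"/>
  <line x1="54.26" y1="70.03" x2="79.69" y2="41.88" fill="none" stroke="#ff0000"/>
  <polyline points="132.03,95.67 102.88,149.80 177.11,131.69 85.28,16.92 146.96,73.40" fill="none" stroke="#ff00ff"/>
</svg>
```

G21
G90
G0 X118.05 Y136.08
M3 S358
G1 X144.80 Y136.91 F2690
G1 X164.30 Y118.57
G1 X165.13 Y91.82
G1 X146.79 Y72.32
G1 X120.04 Y71.49
G1 X100.54 Y89.83
G1 X99.71 Y116.58
G1 X118.05 Y136.08
M5
G0 X121.69 Y16.15
M3 S536
G1 X111.02 Y13.53 F1656
G1 X97.55 Y17.36
G1 X84.40 Y23.95
G1 X74.67 Y29.58
G1 X71.47 Y30.54
G1 X77.91 Y23.15
M5
G0 X22.43 Y45.11
M3 S536
G1 X112.27 Y57.78 F1656
G1 X52.16 Y80.16
G1 X60.85 Y164.00
G1 X50.87 Y166.50
M5
G0 X54.26 Y102.28
M3 S536
G1 X79.69 Y130.43 F1656
M5
G0 X132.03 Y76.64
M3 S823
G1 X102.88 Y22.51 F1167
G1 X177.11 Y40.62
G1 X85.28 Y155.39
G1 X146.96 Y98.91
M5
G0 X0.00 Y0.00

Since the viewBox matches the mm dimensions, user units are millimetres directly. The only transform is the Y-flip y_m = 172.31 − y_svg.

Shape 1 is a regular polygon drawn with `<path>`. Its stroke #000000 means engrave at S358, F2690. After flipping Y the toolpath is (118.05,136.08) → (144.80,136.91) → (164.30,118.57) → (165.13,91.82) → (146.79,72.32) → (120.04,71.49) → (100.54,89.83) → (99.71,116.58) → (118.05,136.08), returning to the start.

Shape 2 is a cubic bezier drawn with `<path>`. Its stroke #ff0000 means score at S536, F1656. After flipping Y the toolpath is (121.69,16.15) → (111.02,13.53) → (97.55,17.36) → (84.40,23.95) → (74.67,29.58) → (71.47,30.54) → (77.91,23.15).

Shape 3 is a open polyline drawn with `<polyline>`. Its stroke #ff0000 means score at S536, F1656. After flipping Y the toolpath is (22.43,45.11) → (112.27,57.78) → (52.16,80.16) → (60.85,164.00) → (50.87,166.50).

Shape 4 is a line segment drawn with `<line>`. Its stroke #ff0000 means score at S536, F1656. After flipping Y the toolpath is (54.26,102.28) → (79.69,130.43).

Shape 5 is a open polyline drawn with `<polyline>`. Its stroke #ff00ff means cut at S823, F1167. After flipping Y the toolpath is (132.03,76.64) → (102.88,22.51) → (177.11,40.62) → (85.28,155.39) → (146.96,98.91).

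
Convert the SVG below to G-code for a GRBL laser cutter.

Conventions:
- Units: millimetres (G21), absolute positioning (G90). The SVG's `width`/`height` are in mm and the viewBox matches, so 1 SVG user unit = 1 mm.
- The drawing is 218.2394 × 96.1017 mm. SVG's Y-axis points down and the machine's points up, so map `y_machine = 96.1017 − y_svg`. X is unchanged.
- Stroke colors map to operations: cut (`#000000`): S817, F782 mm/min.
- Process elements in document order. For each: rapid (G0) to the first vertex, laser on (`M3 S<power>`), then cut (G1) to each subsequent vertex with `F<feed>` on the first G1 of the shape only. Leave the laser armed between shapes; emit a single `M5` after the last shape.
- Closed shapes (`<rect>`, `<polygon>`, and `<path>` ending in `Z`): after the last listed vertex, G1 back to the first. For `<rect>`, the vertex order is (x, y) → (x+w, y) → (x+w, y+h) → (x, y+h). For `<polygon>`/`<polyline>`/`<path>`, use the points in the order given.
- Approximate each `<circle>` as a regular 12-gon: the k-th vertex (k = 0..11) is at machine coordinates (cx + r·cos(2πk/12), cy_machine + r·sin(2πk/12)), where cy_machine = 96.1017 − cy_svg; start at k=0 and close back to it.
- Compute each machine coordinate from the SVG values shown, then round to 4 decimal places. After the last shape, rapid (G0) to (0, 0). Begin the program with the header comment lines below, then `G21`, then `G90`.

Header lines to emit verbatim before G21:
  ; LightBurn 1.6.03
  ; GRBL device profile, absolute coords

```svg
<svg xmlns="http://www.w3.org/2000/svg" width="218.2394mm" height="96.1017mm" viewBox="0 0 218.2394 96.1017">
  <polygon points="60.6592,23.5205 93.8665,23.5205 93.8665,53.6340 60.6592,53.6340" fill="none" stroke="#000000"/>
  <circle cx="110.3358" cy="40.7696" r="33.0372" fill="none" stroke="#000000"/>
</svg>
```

; LightBurn 1.6.03
; GRBL device profile, absolute coords
G21
G90
G0 X60.6592 Y72.5812
M3 S817
G1 X93.8665 Y72.5812 F782
G1 X93.8665 Y42.4677
G1 X60.6592 Y42.4677
G1 X60.6592 Y72.5812
G0 X143.3730 Y55.3321
M3 S817
G1 X138.9469 Y71.8507 F782
G1 X126.8544 Y83.9432
G1 X110.3358 Y88.3693
G1 X93.8172 Y83.9432
G1 X81.7247 Y71.8507
G1 X77.2986 Y55.3321
G1 X81.7247 Y38.8135
G1 X93.8172 Y26.7210
G1 X110.3358 Y22.2949
G1 X126.8544 Y26.7210
G1 X138.9469 Y38.8135
G1 X143.3730 Y55.3321
M5
G0 X0.0000 Y0.0000

1 u = 1 mm; y_m = 96.1017 − y.

[1] `<polygon>` rectangle, #000000→cut S817 F782: (60.6592,72.5812) → (93.8665,72.5812) → (93.8665,42.4677) → (60.6592,42.4677) → (60.6592,72.5812) (closed)

[2] `<circle>` circle, #000000→cut S817 F782: (143.3730,55.3321) → (138.9469,71.8507) → (126.8544,83.9432) → (110.3358,88.3693) → (93.8172,83.9432) → (81.7247,71.8507) → (77.2986,55.3321) → (81.7247,38.8135) → (93.8172,26.7210) → (110.3358,22.2949) → (126.8544,26.7210) → (138.9469,38.8135) → (143.3730,55.3321) (closed)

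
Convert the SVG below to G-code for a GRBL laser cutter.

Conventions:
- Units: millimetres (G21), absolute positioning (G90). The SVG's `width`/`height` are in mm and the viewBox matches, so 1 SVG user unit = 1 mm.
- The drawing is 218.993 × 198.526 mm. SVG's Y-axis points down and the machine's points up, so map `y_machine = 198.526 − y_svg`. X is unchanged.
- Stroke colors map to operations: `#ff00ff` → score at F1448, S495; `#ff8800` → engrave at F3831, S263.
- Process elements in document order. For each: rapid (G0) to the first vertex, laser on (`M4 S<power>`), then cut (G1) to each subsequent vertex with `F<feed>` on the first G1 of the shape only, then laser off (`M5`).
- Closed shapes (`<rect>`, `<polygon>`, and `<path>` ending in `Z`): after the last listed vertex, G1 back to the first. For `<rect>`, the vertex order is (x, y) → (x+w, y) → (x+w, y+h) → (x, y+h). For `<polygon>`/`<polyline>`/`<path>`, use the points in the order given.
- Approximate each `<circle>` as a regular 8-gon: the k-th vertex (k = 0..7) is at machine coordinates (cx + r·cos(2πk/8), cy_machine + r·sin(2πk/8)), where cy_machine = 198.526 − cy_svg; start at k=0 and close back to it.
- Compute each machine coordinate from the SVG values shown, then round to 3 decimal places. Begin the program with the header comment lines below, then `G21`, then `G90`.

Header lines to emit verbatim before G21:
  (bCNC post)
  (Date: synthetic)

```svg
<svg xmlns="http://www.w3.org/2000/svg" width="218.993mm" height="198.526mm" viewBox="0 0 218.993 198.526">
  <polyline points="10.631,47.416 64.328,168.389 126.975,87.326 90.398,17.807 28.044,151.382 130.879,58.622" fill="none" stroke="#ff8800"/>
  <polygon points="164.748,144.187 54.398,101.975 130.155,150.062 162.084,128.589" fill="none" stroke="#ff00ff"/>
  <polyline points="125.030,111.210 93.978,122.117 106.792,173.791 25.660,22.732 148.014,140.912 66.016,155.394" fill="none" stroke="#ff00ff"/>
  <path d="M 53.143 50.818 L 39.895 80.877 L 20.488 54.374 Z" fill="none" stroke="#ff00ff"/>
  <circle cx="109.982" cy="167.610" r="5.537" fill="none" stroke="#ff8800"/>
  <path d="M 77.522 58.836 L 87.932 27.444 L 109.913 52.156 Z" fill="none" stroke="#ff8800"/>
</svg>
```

Since the viewBox matches the mm dimensions, user units are millimetres directly. The only transform is the Y-flip y_m = 198.526 − y_svg.

Shape 1 is a open polyline drawn with `<polyline>`. Its stroke #ff8800 means engrave at S263, F3831. After flipping Y the toolpath is (10.631,151.110) → (64.328,30.137) → (126.975,111.200) → (90.398,180.719) → (28.044,47.144) → (130.879,139.904).

Shape 2 is a closed polygon drawn with `<polygon>`. Its stroke #ff00ff means score at S495, F1448. After flipping Y the toolpath is (164.748,54.339) → (54.398,96.551) → (130.155,48.464) → (162.084,69.937) → (164.748,54.339), returning to the start.

Shape 3 is a open polyline drawn with `<polyline>`. Its stroke #ff00ff means score at S495, F1448. After flipping Y the toolpath is (125.030,87.316) → (93.978,76.409) → (106.792,24.735) → (25.660,175.794) → (148.014,57.614) → (66.016,43.132).

Shape 4 is a regular polygon drawn with `<path>`. Its stroke #ff00ff means score at S495, F1448. After flipping Y the toolpath is (53.143,147.708) → (39.895,117.649) → (20.488,144.152) → (53.143,147.708), returning to the start.

Shape 5 is a circle drawn with `<circle>`. Its stroke #ff8800 means engrave at S263, F3831. After flipping Y the toolpath is (115.519,30.916) → (113.897,34.831) → (109.982,36.453) → (106.067,34.831) → (104.445,30.916) → (106.067,27.001) → (109.982,25.379) → (113.897,27.001) → (115.519,30.916), returning to the start.

Shape 6 is a regular polygon drawn with `<path>`. Its stroke #ff8800 means engrave at S263, F3831. After flipping Y the toolpath is (77.522,139.690) → (87.932,171.082) → (109.913,146.370) → (77.522,139.690), returning to the start.

(bCNC post)
(Date: synthetic)
G21
G90
G0 X10.631 Y151.110
M4 S263
G1 X64.328 Y30.137 F3831
G1 X126.975 Y111.200
G1 X90.398 Y180.719
G1 X28.044 Y47.144
G1 X130.879 Y139.904
M5
G0 X164.748 Y54.339
M4 S495
G1 X54.398 Y96.551 F1448
G1 X130.155 Y48.464
G1 X162.084 Y69.937
G1 X164.748 Y54.339
M5
G0 X125.030 Y87.316
M4 S495
G1 X93.978 Y76.409 F1448
G1 X106.792 Y24.735
G1 X25.660 Y175.794
G1 X148.014 Y57.614
G1 X66.016 Y43.132
M5
G0 X53.143 Y147.708
M4 S495
G1 X39.895 Y117.649 F1448
G1 X20.488 Y144.152
G1 X53.143 Y147.708
M5
G0 X115.519 Y30.916
M4 S263
G1 X113.897 Y34.831 F3831
G1 X109.982 Y36.453
G1 X106.067 Y34.831
G1 X104.445 Y30.916
G1 X106.067 Y27.001
G1 X109.982 Y25.379
G1 X113.897 Y27.001
G1 X115.519 Y30.916
M5
G0 X77.522 Y139.690
M4 S263
G1 X87.932 Y171.082 F3831
G1 X109.913 Y146.370
G1 X77.522 Y139.690
M5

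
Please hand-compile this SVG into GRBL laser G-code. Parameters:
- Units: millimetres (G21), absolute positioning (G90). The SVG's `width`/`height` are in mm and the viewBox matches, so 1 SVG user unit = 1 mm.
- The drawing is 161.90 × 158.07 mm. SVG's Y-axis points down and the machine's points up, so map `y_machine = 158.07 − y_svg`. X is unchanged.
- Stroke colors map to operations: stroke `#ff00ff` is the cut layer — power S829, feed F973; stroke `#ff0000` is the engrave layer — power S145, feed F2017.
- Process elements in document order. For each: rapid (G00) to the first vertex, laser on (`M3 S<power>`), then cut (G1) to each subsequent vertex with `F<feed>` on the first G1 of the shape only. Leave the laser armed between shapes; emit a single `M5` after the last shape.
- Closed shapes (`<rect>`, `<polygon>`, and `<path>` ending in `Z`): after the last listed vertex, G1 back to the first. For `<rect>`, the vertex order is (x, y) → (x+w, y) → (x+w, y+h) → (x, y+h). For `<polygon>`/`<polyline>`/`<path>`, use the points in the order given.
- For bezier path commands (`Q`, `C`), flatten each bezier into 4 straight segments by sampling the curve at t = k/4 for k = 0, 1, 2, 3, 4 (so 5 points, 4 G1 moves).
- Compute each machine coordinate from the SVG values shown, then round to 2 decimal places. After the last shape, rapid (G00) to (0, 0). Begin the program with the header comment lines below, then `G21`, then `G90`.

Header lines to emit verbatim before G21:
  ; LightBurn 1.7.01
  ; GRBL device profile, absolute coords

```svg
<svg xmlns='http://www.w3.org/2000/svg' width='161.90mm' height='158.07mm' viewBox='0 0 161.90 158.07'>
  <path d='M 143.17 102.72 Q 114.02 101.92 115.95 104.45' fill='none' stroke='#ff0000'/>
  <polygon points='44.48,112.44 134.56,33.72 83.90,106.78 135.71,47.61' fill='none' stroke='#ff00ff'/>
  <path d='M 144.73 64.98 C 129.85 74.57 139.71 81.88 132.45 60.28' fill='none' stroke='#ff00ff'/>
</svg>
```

Since the viewBox matches the mm dimensions, user units are millimetres directly. The only transform is the Y-flip y_m = 158.07 − y_svg.

Shape 1 is a quadratic bezier drawn with `<path>`. Its stroke #ff0000 means engrave at S145, F2017. After flipping Y the toolpath is (143.17,55.35) → (130.54,55.54) → (121.79,55.32) → (116.93,54.68) → (115.95,53.62).

Shape 2 is a closed polygon drawn with `<polygon>`. Its stroke #ff00ff means cut at S829, F973. After flipping Y the toolpath is (44.48,45.63) → (134.56,124.35) → (83.90,51.29) → (135.71,110.46) → (44.48,45.63), returning to the start.

Shape 3 is a cubic bezier drawn with `<path>`. Its stroke #ff00ff means cut at S829, F973. After flipping Y the toolpath is (144.73,93.09) → (137.55,86.74) → (135.73,83.74) → (135.34,86.59) → (132.45,97.79).

; LightBurn 1.7.01
; GRBL device profile, absolute coords
G21
G90
G00 X143.17 Y55.35
M3 S145
G1 X130.54 Y55.54 F2017
G1 X121.79 Y55.32
G1 X116.93 Y54.68
G1 X115.95 Y53.62
G00 X44.48 Y45.63
M3 S829
G1 X134.56 Y124.35 F973
G1 X83.90 Y51.29
G1 X135.71 Y110.46
G1 X44.48 Y45.63
G00 X144.73 Y93.09
M3 S829
G1 X137.55 Y86.74 F973
G1 X135.73 Y83.74
G1 X135.34 Y86.59
G1 X132.45 Y97.79
M5
G00 X0.00 Y0.00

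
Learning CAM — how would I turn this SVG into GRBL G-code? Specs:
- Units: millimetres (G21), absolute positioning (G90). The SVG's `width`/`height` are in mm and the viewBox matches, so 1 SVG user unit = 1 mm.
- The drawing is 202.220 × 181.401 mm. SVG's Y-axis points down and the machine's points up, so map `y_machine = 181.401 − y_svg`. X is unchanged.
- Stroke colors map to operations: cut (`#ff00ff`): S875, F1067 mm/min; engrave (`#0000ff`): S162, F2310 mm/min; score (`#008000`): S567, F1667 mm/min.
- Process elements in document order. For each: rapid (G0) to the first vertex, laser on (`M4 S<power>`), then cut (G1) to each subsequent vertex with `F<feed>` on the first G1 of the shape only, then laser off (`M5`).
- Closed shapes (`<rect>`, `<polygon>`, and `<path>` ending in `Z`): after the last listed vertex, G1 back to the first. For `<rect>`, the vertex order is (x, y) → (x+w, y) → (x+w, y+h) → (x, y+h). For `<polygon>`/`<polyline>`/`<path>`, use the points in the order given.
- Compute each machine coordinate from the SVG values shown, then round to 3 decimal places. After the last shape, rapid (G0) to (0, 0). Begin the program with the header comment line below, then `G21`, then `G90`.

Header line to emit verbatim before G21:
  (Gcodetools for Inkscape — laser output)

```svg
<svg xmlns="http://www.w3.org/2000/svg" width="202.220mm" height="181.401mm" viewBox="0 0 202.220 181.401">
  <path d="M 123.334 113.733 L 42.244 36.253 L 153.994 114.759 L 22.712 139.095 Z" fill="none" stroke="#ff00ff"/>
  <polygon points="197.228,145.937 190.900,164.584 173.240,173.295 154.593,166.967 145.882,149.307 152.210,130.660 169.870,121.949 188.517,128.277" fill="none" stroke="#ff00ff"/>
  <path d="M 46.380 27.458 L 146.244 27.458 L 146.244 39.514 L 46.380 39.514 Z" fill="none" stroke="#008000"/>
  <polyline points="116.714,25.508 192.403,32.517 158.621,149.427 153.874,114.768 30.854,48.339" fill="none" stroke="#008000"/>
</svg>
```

1 u = 1 mm; y_m = 181.401 − y.

[1] `<path>` closed polygon, #ff00ff→cut S875 F1067: (123.334,67.668) → (42.244,145.148) → (153.994,66.642) → (22.712,42.306) → (123.334,67.668) (closed)

[2] `<polygon>` regular polygon, #ff00ff→cut S875 F1067: (197.228,35.464) → (190.900,16.817) → (173.240,8.106) → (154.593,14.434) → (145.882,32.094) → (152.210,50.741) → (169.870,59.452) → (188.517,53.124) → (197.228,35.464) (closed)

[3] `<path>` rectangle, #008000→score S567 F1667: (46.380,153.943) → (146.244,153.943) → (146.244,141.887) → (46.380,141.887) → (46.380,153.943) (closed)

[4] `<polyline>` open polyline, #008000→score S567 F1667: (116.714,155.893) → (192.403,148.884) → (158.621,31.974) → (153.874,66.633) → (30.854,133.062)

(Gcodetools for Inkscape — laser output)
G21
G90
G0 X123.334 Y67.668
M4 S875
G1 X42.244 Y145.148 F1067
G1 X153.994 Y66.642
G1 X22.712 Y42.306
G1 X123.334 Y67.668
M5
G0 X197.228 Y35.464
M4 S875
G1 X190.900 Y16.817 F1067
G1 X173.240 Y8.106
G1 X154.593 Y14.434
G1 X145.882 Y32.094
G1 X152.210 Y50.741
G1 X169.870 Y59.452
G1 X188.517 Y53.124
G1 X197.228 Y35.464
M5
G0 X46.380 Y153.943
M4 S567
G1 X146.244 Y153.943 F1667
G1 X146.244 Y141.887
G1 X46.380 Y141.887
G1 X46.380 Y153.943
M5
G0 X116.714 Y155.893
M4 S567
G1 X192.403 Y148.884 F1667
G1 X158.621 Y31.974
G1 X153.874 Y66.633
G1 X30.854 Y133.062
M5
G0 X0.000 Y0.000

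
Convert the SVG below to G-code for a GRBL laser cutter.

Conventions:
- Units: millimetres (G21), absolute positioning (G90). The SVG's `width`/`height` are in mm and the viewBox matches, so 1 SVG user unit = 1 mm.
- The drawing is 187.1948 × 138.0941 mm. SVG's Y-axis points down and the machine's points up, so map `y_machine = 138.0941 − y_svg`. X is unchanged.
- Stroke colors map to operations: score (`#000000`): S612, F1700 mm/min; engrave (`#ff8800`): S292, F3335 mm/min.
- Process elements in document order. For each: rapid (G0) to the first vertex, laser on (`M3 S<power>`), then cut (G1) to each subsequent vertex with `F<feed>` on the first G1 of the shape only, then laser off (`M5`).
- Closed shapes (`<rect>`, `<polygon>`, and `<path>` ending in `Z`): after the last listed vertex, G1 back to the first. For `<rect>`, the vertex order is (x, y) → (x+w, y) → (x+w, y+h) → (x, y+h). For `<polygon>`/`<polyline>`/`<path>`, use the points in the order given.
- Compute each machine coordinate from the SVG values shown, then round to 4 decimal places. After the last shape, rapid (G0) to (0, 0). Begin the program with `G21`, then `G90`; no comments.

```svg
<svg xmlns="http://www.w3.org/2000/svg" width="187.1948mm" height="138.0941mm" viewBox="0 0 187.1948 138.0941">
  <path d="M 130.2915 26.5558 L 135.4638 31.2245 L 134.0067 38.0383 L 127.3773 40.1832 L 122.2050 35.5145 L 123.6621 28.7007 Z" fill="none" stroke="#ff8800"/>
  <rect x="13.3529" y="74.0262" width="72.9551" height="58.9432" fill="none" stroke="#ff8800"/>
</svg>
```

G21
G90
G0 X130.2915 Y111.5383
M3 S292
G1 X135.4638 Y106.8696 F3335
G1 X134.0067 Y100.0558
G1 X127.3773 Y97.9109
G1 X122.2050 Y102.5796
G1 X123.6621 Y109.3934
G1 X130.2915 Y111.5383
M5
G0 X13.3529 Y64.0679
M3 S292
G1 X86.3080 Y64.0679 F3335
G1 X86.3080 Y5.1247
G1 X13.3529 Y5.1247
G1 X13.3529 Y64.0679
M5
G0 X0.0000 Y0.0000

viewBox `0 0 187.1948 138.0941` with mm width/height → 1 unit = 1 mm. Flip: y_m = 138.0941 − y_svg.

**Shape 1** — `<path>` regular polygon, stroke `#ff8800` → engrave (S292, F3335). Machine vertices: (130.2915,111.5383) → (135.4638,106.8696) → (134.0067,100.0558) → (127.3773,97.9109) → (122.2050,102.5796) → (123.6621,109.3934) → (130.2915,111.5383). Closed: final G1 returns to the first vertex.

**Shape 2** — `<rect>` rectangle, stroke `#ff8800` → engrave (S292, F3335). Machine vertices: (13.3529,64.0679) → (86.3080,64.0679) → (86.3080,5.1247) → (13.3529,5.1247) → (13.3529,64.0679). Closed: final G1 returns to the first vertex.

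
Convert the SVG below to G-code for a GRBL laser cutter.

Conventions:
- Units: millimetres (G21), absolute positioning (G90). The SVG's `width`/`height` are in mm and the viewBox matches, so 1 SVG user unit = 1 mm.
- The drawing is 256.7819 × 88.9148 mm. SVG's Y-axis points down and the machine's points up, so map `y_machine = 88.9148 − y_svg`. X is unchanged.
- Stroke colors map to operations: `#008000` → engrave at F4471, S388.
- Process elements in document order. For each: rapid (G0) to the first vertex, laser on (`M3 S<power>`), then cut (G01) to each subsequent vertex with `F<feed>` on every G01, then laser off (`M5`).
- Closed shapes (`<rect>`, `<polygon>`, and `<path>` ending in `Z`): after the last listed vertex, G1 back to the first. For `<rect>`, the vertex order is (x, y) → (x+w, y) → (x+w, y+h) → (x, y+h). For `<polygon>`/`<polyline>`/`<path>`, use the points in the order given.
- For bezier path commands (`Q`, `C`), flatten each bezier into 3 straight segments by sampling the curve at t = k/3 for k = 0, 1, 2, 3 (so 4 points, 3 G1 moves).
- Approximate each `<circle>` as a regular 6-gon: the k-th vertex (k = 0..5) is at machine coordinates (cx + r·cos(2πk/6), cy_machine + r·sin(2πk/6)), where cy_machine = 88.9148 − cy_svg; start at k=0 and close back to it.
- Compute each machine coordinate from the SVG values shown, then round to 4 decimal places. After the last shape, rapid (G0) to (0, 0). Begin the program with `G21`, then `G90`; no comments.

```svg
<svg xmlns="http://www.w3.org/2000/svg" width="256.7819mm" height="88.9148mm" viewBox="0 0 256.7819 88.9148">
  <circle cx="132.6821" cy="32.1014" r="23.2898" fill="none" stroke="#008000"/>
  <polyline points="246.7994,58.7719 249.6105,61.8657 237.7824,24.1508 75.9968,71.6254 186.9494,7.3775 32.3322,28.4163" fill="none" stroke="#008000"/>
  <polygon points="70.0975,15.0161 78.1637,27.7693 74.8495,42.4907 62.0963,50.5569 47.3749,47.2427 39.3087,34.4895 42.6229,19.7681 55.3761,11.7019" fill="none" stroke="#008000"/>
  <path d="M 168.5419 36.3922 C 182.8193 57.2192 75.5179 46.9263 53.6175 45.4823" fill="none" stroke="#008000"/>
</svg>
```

G21
G90
G0 X155.9719 Y56.8134
M3 S388
G01 X144.3270 Y76.9830 F4471
G01 X121.0372 Y76.9830 F4471
G01 X109.3923 Y56.8134 F4471
G01 X121.0372 Y36.6438 F4471
G01 X144.3270 Y36.6438 F4471
G01 X155.9719 Y56.8134 F4471
M5
G0 X246.7994 Y30.1429
M3 S388
G01 X249.6105 Y27.0491 F4471
G01 X237.7824 Y64.7640 F4471
G01 X75.9968 Y17.2894 F4471
G01 X186.9494 Y81.5373 F4471
G01 X32.3322 Y60.4985 F4471
M5
G0 X70.0975 Y73.8987
M3 S388
G01 X78.1637 Y61.1455 F4471
G01 X74.8495 Y46.4241 F4471
G01 X62.0963 Y38.3579 F4471
G01 X47.3749 Y41.6721 F4471
G01 X39.3087 Y54.4253 F4471
G01 X42.6229 Y69.1467 F4471
G01 X55.3761 Y77.2129 F4471
G01 X70.0975 Y73.8987 F4471
M5
G0 X168.5419 Y52.5226
M3 S388
G01 X149.9590 Y40.5886 F4471
G01 X96.3190 Y40.5192 F4471
G01 X53.6175 Y43.4325 F4471
M5
G0 X0.0000 Y0.0000

viewBox `0 0 256.7819 88.9148` with mm width/height → 1 unit = 1 mm. Flip: y_m = 88.9148 − y_svg.

**Shape 1** — `<circle>` circle, stroke `#008000` → engrave (S388, F4471). Machine vertices: (155.9719,56.8134) → (144.3270,76.9830) → (121.0372,76.9830) → (109.3923,56.8134) → (121.0372,36.6438) → (144.3270,36.6438) → (155.9719,56.8134). Closed: final G1 returns to the first vertex.

**Shape 2** — `<polyline>` open polyline, stroke `#008000` → engrave (S388, F4471). Machine vertices: (246.7994,30.1429) → (249.6105,27.0491) → (237.7824,64.7640) → (75.9968,17.2894) → (186.9494,81.5373) → (32.3322,60.4985). Open path.

**Shape 3** — `<polygon>` regular polygon, stroke `#008000` → engrave (S388, F4471). Machine vertices: (70.0975,73.8987) → (78.1637,61.1455) → (74.8495,46.4241) → (62.0963,38.3579) → (47.3749,41.6721) → (39.3087,54.4253) → (42.6229,69.1467) → (55.3761,77.2129) → (70.0975,73.8987). Closed: final G1 returns to the first vertex.

**Shape 4** — `<path>` cubic bezier, stroke `#008000` → engrave (S388, F4471). Control points (SVG): P0=(168.5419,36.3922), P1=(182.8193,57.2192), P2=(75.5179,46.9263), P3=(53.6175,45.4823); sampled at t=k/3. Machine vertices: (168.5419,52.5226) → (149.9590,40.5886) → (96.3190,40.5192) → (53.6175,43.4325). Open path.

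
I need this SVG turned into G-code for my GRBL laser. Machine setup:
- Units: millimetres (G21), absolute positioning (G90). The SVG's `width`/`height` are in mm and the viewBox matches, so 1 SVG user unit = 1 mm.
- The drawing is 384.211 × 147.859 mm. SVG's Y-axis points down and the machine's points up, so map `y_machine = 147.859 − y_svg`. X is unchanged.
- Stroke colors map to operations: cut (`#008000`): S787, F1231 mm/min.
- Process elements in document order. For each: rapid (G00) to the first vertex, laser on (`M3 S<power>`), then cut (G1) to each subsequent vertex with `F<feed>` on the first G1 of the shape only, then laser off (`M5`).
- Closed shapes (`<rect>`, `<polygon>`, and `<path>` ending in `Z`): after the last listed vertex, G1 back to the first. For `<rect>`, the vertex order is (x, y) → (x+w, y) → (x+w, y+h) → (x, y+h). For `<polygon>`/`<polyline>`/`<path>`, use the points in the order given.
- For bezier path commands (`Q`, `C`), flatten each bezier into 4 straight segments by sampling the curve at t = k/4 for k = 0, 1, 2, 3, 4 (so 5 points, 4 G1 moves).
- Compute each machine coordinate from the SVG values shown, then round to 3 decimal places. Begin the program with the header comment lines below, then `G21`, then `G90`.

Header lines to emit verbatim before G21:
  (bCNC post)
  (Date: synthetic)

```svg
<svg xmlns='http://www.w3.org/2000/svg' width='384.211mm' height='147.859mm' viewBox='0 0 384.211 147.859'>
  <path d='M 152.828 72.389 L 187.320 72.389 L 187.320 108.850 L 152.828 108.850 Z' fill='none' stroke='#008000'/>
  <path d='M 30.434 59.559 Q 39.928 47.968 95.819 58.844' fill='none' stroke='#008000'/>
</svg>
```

(bCNC post)
(Date: synthetic)
G21
G90
G00 X152.828 Y75.470
M3 S787
G1 X187.320 Y75.470 F1231
G1 X187.320 Y39.009
G1 X152.828 Y39.009
G1 X152.828 Y75.470
M5
G00 X30.434 Y88.300
M3 S787
G1 X38.081 Y92.691 F1231
G1 X51.527 Y94.274
G1 X70.773 Y93.049
G1 X95.819 Y89.015
M5

viewBox `0 0 384.211 147.859` with mm width/height → 1 unit = 1 mm. Flip: y_m = 147.859 − y_svg.

**Shape 1** — `<path>` rectangle, stroke `#008000` → cut (S787, F1231). Machine vertices: (152.828,75.470) → (187.320,75.470) → (187.320,39.009) → (152.828,39.009) → (152.828,75.470). Closed: final G1 returns to the first vertex.

**Shape 2** — `<path>` quadratic bezier, stroke `#008000` → cut (S787, F1231). Control points (SVG): P0=(30.434,59.559), P1=(39.928,47.968), P2=(95.819,58.844); sampled at t=k/4. Machine vertices: (30.434,88.300) → (38.081,92.691) → (51.527,94.274) → (70.773,93.049) → (95.819,89.015). Open path.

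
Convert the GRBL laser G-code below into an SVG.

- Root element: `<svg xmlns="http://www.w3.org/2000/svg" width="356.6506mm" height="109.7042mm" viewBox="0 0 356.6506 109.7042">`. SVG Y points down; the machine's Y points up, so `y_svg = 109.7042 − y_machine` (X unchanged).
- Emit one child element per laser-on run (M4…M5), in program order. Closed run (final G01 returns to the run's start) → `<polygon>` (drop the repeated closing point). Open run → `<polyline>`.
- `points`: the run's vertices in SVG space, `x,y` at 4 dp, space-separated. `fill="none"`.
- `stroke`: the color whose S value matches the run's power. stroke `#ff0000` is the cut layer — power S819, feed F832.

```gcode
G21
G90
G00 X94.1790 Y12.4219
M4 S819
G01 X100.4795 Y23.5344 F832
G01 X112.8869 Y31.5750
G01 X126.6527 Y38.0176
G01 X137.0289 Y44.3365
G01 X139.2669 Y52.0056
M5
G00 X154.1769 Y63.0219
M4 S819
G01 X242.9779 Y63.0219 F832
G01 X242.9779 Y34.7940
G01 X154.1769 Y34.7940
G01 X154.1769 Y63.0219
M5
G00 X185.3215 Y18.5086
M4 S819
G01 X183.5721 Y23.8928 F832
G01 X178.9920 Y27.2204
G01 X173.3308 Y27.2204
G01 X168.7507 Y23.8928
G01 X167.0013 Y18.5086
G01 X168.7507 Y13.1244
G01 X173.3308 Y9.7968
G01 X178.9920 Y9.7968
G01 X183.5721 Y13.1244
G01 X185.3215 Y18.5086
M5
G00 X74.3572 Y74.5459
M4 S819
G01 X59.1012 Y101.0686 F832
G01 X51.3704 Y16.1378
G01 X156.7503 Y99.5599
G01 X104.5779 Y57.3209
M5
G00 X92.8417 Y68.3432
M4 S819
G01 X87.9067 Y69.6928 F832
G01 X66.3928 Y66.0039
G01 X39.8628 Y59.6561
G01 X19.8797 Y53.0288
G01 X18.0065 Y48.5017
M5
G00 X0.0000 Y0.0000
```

Machine Y-up, SVG Y-down with viewBox height 109.7042, so y_svg = 109.7042 − y_machine; X carries over. Every run uses S819, so all elements get stroke `#ff0000` (cut).

Run 1: The run is open, so emit a `<polyline>` with points (Y-flipped): 94.1790,97.2823 100.4795,86.1698 112.8869,78.1292 126.6527,71.6866 137.0289,65.3677 139.2669,57.6986.

Run 2: The run returns to its start, so emit a `<polygon>` with points (Y-flipped): 154.1769,46.6823 242.9779,46.6823 242.9779,74.9102 154.1769,74.9102.

Run 3: The run returns to its start, so emit a `<polygon>` with points (Y-flipped): 185.3215,91.1956 183.5721,85.8114 178.9920,82.4838 173.3308,82.4838 168.7507,85.8114 167.0013,91.1956 168.7507,96.5798 173.3308,99.9074 178.9920,99.9074 183.5721,96.5798.

Run 4: The run is open, so emit a `<polyline>` with points (Y-flipped): 74.3572,35.1583 59.1012,8.6356 51.3704,93.5664 156.7503,10.1443 104.5779,52.3833.

Run 5: The run is open, so emit a `<polyline>` with points (Y-flipped): 92.8417,41.3610 87.9067,40.0114 66.3928,43.7003 39.8628,50.0481 19.8797,56.6754 18.0065,61.2025.

<svg xmlns="http://www.w3.org/2000/svg" width="356.6506mm" height="109.7042mm" viewBox="0 0 356.6506 109.7042">
  <polyline points="94.1790,97.2823 100.4795,86.1698 112.8869,78.1292 126.6527,71.6866 137.0289,65.3677 139.2669,57.6986" fill="none" stroke="#ff0000"/>
  <polygon points="154.1769,46.6823 242.9779,46.6823 242.9779,74.9102 154.1769,74.9102" fill="none" stroke="#ff0000"/>
  <polygon points="185.3215,91.1956 183.5721,85.8114 178.9920,82.4838 173.3308,82.4838 168.7507,85.8114 167.0013,91.1956 168.7507,96.5798 173.3308,99.9074 178.9920,99.9074 183.5721,96.5798" fill="none" stroke="#ff0000"/>
  <polyline points="74.3572,35.1583 59.1012,8.6356 51.3704,93.5664 156.7503,10.1443 104.5779,52.3833" fill="none" stroke="#ff0000"/>
  <polyline points="92.8417,41.3610 87.9067,40.0114 66.3928,43.7003 39.8628,50.0481 19.8797,56.6754 18.0065,61.2025" fill="none" stroke="#ff0000"/>
</svg>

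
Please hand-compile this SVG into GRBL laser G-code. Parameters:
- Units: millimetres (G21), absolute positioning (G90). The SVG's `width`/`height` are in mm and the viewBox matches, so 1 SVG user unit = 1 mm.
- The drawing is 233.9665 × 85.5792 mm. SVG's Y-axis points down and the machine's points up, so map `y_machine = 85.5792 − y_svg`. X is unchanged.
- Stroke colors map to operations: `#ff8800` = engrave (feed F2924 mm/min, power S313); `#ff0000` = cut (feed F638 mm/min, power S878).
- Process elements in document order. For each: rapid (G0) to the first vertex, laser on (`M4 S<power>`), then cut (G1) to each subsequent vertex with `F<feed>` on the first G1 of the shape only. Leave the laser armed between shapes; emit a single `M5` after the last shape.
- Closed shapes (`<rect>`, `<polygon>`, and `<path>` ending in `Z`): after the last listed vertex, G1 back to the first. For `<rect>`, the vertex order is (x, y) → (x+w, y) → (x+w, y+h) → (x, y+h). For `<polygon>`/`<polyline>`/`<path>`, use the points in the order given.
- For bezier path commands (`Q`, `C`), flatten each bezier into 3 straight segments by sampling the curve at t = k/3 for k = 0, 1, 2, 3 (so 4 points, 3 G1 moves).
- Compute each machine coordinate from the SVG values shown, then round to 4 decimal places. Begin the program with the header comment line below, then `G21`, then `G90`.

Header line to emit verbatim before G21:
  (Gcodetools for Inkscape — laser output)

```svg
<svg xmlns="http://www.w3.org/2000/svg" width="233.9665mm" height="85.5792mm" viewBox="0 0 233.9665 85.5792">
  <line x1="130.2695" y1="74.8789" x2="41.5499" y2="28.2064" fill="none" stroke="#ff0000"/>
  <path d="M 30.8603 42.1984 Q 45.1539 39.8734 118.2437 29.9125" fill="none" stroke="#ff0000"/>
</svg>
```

Since the viewBox matches the mm dimensions, user units are millimetres directly. The only transform is the Y-flip y_m = 85.5792 − y_svg.

Shape 1 is a line segment drawn with `<line>`. Its stroke #ff0000 means cut at S878, F638. After flipping Y the toolpath is (130.2695,10.7003) → (41.5499,57.3728).

Shape 2 is a quadratic bezier drawn with `<path>`. Its stroke #ff0000 means cut at S878, F638. After flipping Y the toolpath is (30.8603,43.3808) → (46.9223,45.7792) → (76.0501,49.8745) → (118.2437,55.6667).

(Gcodetools for Inkscape — laser output)
G21
G90
G0 X130.2695 Y10.7003
M4 S878
G1 X41.5499 Y57.3728 F638
G0 X30.8603 Y43.3808
M4 S878
G1 X46.9223 Y45.7792 F638
G1 X76.0501 Y49.8745
G1 X118.2437 Y55.6667
M5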